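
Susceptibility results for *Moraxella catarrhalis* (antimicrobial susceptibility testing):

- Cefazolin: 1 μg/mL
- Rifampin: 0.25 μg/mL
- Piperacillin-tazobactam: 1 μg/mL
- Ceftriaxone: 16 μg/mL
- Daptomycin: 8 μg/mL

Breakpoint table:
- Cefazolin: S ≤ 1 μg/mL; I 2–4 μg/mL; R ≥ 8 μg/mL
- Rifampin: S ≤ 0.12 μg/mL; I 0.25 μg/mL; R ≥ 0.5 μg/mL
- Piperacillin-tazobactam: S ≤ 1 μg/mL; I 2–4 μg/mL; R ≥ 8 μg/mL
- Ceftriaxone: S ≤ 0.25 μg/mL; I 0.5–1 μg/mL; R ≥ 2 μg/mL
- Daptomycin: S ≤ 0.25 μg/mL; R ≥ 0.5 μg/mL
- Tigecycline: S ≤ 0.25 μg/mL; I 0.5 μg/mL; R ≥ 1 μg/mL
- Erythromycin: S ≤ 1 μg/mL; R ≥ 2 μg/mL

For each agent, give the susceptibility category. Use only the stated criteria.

S, I, S, R, R

Cefazolin (1 μg/mL) ≤ 1 μg/mL — Susceptible
Rifampin (0.25 μg/mL) = 0.25 μg/mL ⇒ Intermediate
Piperacillin-tazobactam 1 μg/mL: ≤ 1 μg/mL — Susceptible
Ceftriaxone: 16 μg/mL is ≥ 2 μg/mL ⇒ R
Daptomycin 8 μg/mL: ≥ 0.5 μg/mL → R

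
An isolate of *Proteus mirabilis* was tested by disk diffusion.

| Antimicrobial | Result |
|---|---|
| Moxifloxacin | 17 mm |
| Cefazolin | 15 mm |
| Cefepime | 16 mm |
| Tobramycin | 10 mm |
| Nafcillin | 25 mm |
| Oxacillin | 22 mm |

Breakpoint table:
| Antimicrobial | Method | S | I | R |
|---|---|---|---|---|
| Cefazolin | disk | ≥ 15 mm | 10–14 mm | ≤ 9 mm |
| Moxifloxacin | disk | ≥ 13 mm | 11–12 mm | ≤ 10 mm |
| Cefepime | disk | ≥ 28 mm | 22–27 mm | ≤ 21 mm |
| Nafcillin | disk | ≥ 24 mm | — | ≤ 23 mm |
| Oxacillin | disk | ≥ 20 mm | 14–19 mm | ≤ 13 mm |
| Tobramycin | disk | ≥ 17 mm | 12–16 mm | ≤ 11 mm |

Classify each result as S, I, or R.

Moxifloxacin (17 mm) ≥ 13 mm — Susceptible
Cefazolin (15 mm) ≥ 15 mm ⇒ Susceptible
Cefepime 16 mm: ≤ 21 mm → R
Tobramycin 10 mm: ≤ 11 mm — resistant
Nafcillin: 25 mm is ≥ 24 mm ⇒ Susceptible
Oxacillin 22 mm: ≥ 20 mm — Susceptible

S, S, R, R, S, S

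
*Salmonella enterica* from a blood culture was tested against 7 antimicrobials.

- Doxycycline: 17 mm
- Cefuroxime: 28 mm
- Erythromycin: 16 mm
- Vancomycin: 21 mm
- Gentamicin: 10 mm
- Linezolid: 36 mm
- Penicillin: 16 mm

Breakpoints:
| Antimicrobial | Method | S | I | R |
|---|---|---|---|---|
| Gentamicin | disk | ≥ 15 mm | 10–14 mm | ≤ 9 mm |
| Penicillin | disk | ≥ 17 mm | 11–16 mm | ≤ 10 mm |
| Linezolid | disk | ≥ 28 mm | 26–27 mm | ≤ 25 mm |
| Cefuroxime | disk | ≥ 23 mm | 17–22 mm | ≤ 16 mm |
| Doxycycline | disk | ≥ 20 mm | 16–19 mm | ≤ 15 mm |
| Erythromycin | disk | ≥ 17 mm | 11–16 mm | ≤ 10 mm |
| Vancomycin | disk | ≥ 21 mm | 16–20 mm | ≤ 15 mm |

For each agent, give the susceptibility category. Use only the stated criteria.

Doxycycline 17 mm: in 16–19 mm → I
Cefuroxime: 28 mm is ≥ 23 mm → susceptible
Erythromycin (16 mm) in 11–16 mm ⇒ I
Vancomycin: 21 mm is ≥ 21 mm → susceptible
Gentamicin: 10 mm is in 10–14 mm — Intermediate
Linezolid 36 mm: ≥ 28 mm — susceptible
Penicillin: 16 mm is in 11–16 mm ⇒ I

I, S, I, S, I, S, I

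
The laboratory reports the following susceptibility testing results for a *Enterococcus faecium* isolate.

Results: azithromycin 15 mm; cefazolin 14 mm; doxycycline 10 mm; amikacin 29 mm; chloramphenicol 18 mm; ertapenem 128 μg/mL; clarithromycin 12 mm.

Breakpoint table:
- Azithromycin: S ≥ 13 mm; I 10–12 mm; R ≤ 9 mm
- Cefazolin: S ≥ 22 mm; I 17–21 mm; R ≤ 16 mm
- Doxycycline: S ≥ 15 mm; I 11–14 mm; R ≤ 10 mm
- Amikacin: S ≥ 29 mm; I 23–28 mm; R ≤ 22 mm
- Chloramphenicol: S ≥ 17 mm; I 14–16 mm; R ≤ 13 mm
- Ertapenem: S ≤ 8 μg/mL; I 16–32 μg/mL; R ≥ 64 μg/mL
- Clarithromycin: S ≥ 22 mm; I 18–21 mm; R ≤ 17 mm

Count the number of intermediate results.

Azithromycin 15 mm: ≥ 13 mm ⇒ Susceptible
Cefazolin (14 mm) ≤ 16 mm — resistant
Doxycycline 10 mm: ≤ 10 mm ⇒ R
Amikacin: 29 mm is ≥ 29 mm — S
Chloramphenicol: 18 mm is ≥ 17 mm → susceptible
Ertapenem: 128 μg/mL is ≥ 64 μg/mL — resistant
Clarithromycin (12 mm) ≤ 17 mm → Resistant
Intermediate: 0

0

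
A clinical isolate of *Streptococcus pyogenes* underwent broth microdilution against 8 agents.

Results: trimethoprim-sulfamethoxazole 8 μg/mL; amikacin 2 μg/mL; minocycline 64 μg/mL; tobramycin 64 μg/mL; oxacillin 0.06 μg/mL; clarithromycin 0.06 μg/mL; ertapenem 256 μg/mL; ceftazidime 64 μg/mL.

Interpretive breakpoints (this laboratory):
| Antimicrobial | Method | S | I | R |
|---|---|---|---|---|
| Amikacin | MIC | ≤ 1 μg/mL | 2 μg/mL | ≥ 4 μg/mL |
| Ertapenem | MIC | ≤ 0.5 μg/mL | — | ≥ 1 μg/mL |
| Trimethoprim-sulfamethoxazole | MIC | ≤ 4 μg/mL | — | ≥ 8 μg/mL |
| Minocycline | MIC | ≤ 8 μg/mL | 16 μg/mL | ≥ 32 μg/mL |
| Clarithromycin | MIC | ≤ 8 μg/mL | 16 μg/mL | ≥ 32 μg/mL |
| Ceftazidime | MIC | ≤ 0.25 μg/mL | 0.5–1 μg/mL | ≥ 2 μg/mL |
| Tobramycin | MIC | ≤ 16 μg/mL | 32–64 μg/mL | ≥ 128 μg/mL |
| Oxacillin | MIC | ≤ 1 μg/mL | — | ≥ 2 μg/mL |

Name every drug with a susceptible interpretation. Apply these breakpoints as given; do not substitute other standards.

oxacillin, clarithromycin

Trimethoprim-sulfamethoxazole (8 μg/mL) ≥ 8 μg/mL — Resistant
Amikacin: 2 μg/mL is = 2 μg/mL — Intermediate
Minocycline 64 μg/mL: ≥ 32 μg/mL ⇒ resistant
Tobramycin (64 μg/mL) in 32–64 μg/mL → I
Oxacillin (0.06 μg/mL) ≤ 1 μg/mL ⇒ S
Clarithromycin 0.06 μg/mL: ≤ 8 μg/mL ⇒ S
Ertapenem (256 μg/mL) ≥ 1 μg/mL ⇒ R
Ceftazidime: 64 μg/mL is ≥ 2 μg/mL — R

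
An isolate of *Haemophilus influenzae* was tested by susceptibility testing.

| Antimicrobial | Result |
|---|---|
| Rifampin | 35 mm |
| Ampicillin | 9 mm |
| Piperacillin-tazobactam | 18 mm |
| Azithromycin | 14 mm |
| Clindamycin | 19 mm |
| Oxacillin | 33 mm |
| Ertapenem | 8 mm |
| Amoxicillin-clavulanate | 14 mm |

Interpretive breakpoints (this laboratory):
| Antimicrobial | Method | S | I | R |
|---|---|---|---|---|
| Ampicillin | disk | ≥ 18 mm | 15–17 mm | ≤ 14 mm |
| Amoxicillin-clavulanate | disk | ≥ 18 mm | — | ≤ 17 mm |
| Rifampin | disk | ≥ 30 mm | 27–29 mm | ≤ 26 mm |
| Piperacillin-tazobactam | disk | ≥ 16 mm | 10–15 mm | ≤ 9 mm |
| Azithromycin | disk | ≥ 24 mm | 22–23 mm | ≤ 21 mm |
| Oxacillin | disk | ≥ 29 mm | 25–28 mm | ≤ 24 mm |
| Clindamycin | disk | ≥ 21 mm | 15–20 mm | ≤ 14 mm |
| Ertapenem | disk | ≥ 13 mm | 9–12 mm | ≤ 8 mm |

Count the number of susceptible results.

Rifampin 35 mm: ≥ 30 mm ⇒ S
Ampicillin 9 mm: ≤ 14 mm ⇒ Resistant
Piperacillin-tazobactam: 18 mm is ≥ 16 mm → S
Azithromycin: 14 mm is ≤ 21 mm ⇒ Resistant
Clindamycin 19 mm: in 15–20 mm → Intermediate
Oxacillin (33 mm) ≥ 29 mm → susceptible
Ertapenem (8 mm) ≤ 8 mm → resistant
Amoxicillin-clavulanate: 14 mm is ≤ 17 mm ⇒ Resistant
Susceptible: 3

3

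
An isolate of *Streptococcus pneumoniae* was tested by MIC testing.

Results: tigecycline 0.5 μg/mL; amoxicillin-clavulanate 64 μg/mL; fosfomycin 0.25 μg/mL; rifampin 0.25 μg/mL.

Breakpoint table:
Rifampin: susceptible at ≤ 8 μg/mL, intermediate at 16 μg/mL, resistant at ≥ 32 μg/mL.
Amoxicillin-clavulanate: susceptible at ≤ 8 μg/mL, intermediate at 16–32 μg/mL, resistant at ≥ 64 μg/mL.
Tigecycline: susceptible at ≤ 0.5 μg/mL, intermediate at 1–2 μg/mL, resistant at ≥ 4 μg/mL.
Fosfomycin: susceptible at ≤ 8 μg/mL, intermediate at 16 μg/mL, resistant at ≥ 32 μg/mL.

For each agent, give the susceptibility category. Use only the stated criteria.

S, R, S, S

Tigecycline: 0.5 μg/mL is ≤ 0.5 μg/mL ⇒ S
Amoxicillin-clavulanate: 64 μg/mL is ≥ 64 μg/mL → R
Fosfomycin (0.25 μg/mL) ≤ 8 μg/mL ⇒ susceptible
Rifampin: 0.25 μg/mL is ≤ 8 μg/mL → Susceptible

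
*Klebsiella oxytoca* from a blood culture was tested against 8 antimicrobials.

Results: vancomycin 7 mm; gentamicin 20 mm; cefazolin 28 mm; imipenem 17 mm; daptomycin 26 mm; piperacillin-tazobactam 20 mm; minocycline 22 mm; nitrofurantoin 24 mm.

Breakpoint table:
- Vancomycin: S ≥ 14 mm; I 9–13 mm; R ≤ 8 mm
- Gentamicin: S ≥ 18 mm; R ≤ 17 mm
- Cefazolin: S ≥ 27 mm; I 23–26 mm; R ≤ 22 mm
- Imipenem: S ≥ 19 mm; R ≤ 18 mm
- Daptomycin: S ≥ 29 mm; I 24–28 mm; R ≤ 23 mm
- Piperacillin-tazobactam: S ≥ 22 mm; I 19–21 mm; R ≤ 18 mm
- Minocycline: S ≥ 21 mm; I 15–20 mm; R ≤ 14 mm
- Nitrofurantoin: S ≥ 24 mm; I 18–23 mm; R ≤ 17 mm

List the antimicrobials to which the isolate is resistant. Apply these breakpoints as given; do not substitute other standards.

vancomycin, imipenem

Vancomycin 7 mm: ≤ 8 mm — resistant
Gentamicin: 20 mm is ≥ 18 mm → susceptible
Cefazolin 28 mm: ≥ 27 mm → susceptible
Imipenem 17 mm: ≤ 18 mm ⇒ resistant
Daptomycin (26 mm) in 24–28 mm ⇒ Intermediate
Piperacillin-tazobactam 20 mm: in 19–21 mm ⇒ I
Minocycline 22 mm: ≥ 21 mm — susceptible
Nitrofurantoin (24 mm) ≥ 24 mm → susceptible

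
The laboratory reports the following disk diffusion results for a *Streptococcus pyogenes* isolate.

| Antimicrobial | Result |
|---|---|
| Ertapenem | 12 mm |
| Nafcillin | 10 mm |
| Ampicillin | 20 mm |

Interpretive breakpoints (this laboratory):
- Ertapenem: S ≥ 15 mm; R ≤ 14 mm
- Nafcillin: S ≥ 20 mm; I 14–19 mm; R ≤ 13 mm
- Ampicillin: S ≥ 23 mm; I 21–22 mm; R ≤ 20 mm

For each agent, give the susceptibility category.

Ertapenem (12 mm) ≤ 14 mm — R
Nafcillin 10 mm: ≤ 13 mm ⇒ resistant
Ampicillin 20 mm: ≤ 20 mm ⇒ Resistant

R, R, R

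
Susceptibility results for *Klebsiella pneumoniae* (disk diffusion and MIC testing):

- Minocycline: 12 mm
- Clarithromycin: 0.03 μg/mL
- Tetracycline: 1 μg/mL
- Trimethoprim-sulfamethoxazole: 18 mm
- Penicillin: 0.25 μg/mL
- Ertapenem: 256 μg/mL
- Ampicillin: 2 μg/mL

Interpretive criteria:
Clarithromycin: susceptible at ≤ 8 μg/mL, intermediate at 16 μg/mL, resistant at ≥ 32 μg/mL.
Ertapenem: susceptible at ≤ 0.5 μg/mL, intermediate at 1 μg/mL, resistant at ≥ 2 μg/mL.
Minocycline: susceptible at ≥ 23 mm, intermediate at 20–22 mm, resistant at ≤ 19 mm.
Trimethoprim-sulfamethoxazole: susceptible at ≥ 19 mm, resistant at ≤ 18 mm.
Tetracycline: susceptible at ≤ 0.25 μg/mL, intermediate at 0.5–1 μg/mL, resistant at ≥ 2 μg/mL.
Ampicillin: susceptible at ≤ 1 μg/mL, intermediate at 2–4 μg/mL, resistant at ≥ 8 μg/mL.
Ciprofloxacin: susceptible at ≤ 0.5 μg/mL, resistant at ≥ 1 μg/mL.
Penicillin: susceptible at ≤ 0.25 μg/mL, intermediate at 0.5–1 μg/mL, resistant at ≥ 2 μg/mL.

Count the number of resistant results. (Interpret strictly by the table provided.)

Minocycline 12 mm: ≤ 19 mm — resistant
Clarithromycin (0.03 μg/mL) ≤ 8 μg/mL — S
Tetracycline (1 μg/mL) in 0.5–1 μg/mL ⇒ intermediate
Trimethoprim-sulfamethoxazole: 18 mm is ≤ 18 mm — resistant
Penicillin 0.25 μg/mL: ≤ 0.25 μg/mL — S
Ertapenem: 256 μg/mL is ≥ 2 μg/mL ⇒ R
Ampicillin (2 μg/mL) in 2–4 μg/mL ⇒ intermediate
Resistant: 3

3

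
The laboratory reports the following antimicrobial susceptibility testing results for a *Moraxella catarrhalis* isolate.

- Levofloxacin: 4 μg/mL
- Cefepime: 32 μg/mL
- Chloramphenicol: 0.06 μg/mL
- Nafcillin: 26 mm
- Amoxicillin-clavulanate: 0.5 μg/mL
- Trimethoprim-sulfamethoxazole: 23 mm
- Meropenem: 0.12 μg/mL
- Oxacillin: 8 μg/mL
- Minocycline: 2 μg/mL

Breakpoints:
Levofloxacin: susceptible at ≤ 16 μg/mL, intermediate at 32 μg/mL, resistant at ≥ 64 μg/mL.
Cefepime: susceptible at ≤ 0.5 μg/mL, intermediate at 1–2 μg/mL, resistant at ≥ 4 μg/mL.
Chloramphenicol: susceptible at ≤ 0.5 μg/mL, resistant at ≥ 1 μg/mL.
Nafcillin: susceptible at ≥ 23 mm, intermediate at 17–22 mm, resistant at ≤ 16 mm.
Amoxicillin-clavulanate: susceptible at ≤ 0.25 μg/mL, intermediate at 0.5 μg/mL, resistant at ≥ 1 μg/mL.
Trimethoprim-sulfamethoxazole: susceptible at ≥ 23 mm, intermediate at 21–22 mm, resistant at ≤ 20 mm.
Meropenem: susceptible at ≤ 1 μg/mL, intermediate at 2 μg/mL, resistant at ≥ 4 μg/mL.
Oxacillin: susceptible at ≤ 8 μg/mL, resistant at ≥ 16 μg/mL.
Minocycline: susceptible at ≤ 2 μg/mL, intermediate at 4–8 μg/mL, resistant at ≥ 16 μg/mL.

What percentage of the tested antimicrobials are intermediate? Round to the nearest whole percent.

11%

Levofloxacin 4 μg/mL: ≤ 16 μg/mL — Susceptible
Cefepime (32 μg/mL) ≥ 4 μg/mL ⇒ resistant
Chloramphenicol (0.06 μg/mL) ≤ 0.5 μg/mL — Susceptible
Nafcillin 26 mm: ≥ 23 mm → Susceptible
Amoxicillin-clavulanate (0.5 μg/mL) = 0.5 μg/mL → I
Trimethoprim-sulfamethoxazole (23 mm) ≥ 23 mm → S
Meropenem (0.12 μg/mL) ≤ 1 μg/mL → S
Oxacillin: 8 μg/mL is ≤ 8 μg/mL — susceptible
Minocycline: 2 μg/mL is ≤ 2 μg/mL — Susceptible
Intermediate: 1/9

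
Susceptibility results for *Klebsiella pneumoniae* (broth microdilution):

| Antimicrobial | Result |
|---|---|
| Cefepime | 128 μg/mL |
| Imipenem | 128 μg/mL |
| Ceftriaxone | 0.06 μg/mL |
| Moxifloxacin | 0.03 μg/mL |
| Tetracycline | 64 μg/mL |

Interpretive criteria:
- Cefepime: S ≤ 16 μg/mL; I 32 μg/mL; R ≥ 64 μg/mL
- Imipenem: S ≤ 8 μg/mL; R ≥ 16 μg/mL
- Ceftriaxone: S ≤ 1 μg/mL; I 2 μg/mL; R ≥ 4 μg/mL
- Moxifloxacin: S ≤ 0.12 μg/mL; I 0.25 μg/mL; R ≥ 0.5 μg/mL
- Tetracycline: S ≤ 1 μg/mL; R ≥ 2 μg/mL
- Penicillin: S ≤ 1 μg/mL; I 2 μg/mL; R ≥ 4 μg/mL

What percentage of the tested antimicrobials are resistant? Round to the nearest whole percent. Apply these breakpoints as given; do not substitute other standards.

60%

Cefepime: 128 μg/mL is ≥ 64 μg/mL — resistant
Imipenem (128 μg/mL) ≥ 16 μg/mL → R
Ceftriaxone 0.06 μg/mL: ≤ 1 μg/mL → Susceptible
Moxifloxacin 0.03 μg/mL: ≤ 0.12 μg/mL — S
Tetracycline (64 μg/mL) ≥ 2 μg/mL — Resistant
Resistant: 3/5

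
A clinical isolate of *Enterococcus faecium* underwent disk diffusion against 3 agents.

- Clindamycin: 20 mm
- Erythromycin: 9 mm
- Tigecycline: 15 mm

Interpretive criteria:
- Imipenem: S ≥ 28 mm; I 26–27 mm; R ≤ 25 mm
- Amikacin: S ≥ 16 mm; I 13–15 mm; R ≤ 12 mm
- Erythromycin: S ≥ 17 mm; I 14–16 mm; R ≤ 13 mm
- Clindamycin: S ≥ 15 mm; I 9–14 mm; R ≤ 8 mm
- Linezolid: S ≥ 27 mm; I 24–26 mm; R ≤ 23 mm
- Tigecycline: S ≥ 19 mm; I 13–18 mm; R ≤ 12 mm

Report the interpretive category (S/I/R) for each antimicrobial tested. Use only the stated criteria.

S, R, I

Clindamycin 20 mm: ≥ 15 mm → S
Erythromycin: 9 mm is ≤ 13 mm ⇒ R
Tigecycline: 15 mm is in 13–18 mm ⇒ Intermediate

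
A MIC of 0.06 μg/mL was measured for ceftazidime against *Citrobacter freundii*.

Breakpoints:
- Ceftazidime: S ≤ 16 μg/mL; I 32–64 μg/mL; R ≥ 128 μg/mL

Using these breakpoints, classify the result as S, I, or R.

S

Ceftazidime 0.06 μg/mL: ≤ 16 μg/mL — Susceptible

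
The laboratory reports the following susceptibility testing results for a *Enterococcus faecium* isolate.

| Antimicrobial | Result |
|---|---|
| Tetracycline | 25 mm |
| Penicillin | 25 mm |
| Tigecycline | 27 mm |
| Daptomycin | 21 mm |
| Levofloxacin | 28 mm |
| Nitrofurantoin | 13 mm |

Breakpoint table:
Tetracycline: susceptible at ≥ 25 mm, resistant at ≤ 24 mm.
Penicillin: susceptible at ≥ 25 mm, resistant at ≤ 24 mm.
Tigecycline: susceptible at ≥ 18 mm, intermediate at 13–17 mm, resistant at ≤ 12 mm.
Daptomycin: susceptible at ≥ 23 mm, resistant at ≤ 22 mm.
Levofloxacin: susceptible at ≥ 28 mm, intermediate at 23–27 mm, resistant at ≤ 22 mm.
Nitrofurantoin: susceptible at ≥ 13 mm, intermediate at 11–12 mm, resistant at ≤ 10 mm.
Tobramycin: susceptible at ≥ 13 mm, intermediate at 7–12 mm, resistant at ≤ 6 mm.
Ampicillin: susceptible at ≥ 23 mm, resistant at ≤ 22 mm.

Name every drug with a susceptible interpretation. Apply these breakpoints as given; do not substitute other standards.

Tetracycline 25 mm: ≥ 25 mm — Susceptible
Penicillin (25 mm) ≥ 25 mm — S
Tigecycline (27 mm) ≥ 18 mm → susceptible
Daptomycin 21 mm: ≤ 22 mm ⇒ resistant
Levofloxacin 28 mm: ≥ 28 mm — S
Nitrofurantoin (13 mm) ≥ 13 mm → susceptible

tetracycline, penicillin, tigecycline, levofloxacin, nitrofurantoin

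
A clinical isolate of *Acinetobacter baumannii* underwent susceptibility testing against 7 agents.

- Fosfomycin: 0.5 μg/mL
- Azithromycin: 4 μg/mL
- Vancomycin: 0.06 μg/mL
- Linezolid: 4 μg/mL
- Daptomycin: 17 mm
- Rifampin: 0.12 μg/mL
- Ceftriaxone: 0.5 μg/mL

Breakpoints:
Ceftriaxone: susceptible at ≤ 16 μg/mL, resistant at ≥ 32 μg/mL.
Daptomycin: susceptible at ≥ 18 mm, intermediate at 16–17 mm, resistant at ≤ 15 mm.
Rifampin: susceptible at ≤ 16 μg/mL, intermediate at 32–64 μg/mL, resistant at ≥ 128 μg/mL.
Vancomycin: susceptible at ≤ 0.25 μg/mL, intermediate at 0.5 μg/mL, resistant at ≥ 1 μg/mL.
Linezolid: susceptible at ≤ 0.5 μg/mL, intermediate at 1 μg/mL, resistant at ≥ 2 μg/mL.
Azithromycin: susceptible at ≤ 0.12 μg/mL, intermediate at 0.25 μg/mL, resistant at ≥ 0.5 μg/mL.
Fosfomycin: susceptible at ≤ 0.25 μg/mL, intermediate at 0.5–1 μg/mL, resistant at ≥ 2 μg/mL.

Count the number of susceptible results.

3

Fosfomycin: 0.5 μg/mL is in 0.5–1 μg/mL — Intermediate
Azithromycin 4 μg/mL: ≥ 0.5 μg/mL — Resistant
Vancomycin (0.06 μg/mL) ≤ 0.25 μg/mL — S
Linezolid 4 μg/mL: ≥ 2 μg/mL — resistant
Daptomycin (17 mm) in 16–17 mm → Intermediate
Rifampin: 0.12 μg/mL is ≤ 16 μg/mL → Susceptible
Ceftriaxone: 0.5 μg/mL is ≤ 16 μg/mL — susceptible
Susceptible: 3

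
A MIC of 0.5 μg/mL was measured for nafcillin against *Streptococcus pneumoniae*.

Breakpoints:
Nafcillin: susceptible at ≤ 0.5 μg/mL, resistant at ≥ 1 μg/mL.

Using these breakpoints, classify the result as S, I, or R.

Nafcillin (0.5 μg/mL) ≤ 0.5 μg/mL — Susceptible

Susceptible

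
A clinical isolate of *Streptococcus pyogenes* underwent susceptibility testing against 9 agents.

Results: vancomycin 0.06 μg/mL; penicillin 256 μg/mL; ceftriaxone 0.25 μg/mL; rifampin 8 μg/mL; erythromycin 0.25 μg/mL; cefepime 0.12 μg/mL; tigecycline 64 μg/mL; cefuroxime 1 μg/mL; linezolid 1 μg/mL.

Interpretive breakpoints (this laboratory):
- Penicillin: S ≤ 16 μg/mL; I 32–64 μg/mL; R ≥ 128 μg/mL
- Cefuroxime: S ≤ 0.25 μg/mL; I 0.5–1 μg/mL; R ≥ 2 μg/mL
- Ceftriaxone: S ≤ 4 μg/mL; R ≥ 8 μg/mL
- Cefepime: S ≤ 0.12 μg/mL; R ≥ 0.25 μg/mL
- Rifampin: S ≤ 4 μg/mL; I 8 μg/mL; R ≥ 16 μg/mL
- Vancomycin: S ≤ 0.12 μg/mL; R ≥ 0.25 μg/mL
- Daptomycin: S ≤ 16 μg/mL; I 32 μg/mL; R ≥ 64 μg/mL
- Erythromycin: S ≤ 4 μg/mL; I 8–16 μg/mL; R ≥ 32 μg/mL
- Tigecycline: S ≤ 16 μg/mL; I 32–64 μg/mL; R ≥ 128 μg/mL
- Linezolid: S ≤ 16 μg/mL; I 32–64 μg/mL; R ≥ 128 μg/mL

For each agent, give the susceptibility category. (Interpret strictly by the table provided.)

Vancomycin: 0.06 μg/mL is ≤ 0.12 μg/mL ⇒ susceptible
Penicillin (256 μg/mL) ≥ 128 μg/mL — Resistant
Ceftriaxone (0.25 μg/mL) ≤ 4 μg/mL → susceptible
Rifampin 8 μg/mL: = 8 μg/mL ⇒ intermediate
Erythromycin 0.25 μg/mL: ≤ 4 μg/mL — susceptible
Cefepime (0.12 μg/mL) ≤ 0.12 μg/mL ⇒ S
Tigecycline 64 μg/mL: in 32–64 μg/mL → Intermediate
Cefuroxime: 1 μg/mL is in 0.5–1 μg/mL ⇒ I
Linezolid 1 μg/mL: ≤ 16 μg/mL → Susceptible

S, R, S, I, S, S, I, I, S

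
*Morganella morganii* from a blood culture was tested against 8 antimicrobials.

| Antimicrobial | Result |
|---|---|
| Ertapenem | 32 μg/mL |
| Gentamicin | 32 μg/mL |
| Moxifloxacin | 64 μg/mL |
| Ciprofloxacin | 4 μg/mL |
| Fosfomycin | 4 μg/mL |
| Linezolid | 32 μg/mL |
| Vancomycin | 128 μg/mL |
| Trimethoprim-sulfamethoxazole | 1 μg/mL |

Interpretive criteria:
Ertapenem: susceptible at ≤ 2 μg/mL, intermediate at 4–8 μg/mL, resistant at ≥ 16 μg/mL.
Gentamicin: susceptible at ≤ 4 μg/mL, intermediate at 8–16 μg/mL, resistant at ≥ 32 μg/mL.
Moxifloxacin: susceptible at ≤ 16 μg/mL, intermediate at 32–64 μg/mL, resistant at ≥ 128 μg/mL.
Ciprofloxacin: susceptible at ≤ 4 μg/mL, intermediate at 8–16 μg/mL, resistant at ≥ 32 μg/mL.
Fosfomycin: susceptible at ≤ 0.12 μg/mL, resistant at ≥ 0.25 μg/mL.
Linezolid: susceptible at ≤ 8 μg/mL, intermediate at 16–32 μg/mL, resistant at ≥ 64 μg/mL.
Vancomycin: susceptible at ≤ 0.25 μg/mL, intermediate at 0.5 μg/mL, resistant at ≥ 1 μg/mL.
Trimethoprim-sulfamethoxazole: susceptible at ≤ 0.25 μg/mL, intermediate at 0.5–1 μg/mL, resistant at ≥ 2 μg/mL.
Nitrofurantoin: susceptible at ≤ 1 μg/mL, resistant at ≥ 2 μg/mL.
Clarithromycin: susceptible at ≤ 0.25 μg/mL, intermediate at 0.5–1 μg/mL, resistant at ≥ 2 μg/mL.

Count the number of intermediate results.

Ertapenem (32 μg/mL) ≥ 16 μg/mL → Resistant
Gentamicin 32 μg/mL: ≥ 32 μg/mL ⇒ Resistant
Moxifloxacin (64 μg/mL) in 32–64 μg/mL — intermediate
Ciprofloxacin 4 μg/mL: ≤ 4 μg/mL ⇒ Susceptible
Fosfomycin (4 μg/mL) ≥ 0.25 μg/mL — R
Linezolid: 32 μg/mL is in 16–32 μg/mL ⇒ intermediate
Vancomycin 128 μg/mL: ≥ 1 μg/mL → resistant
Trimethoprim-sulfamethoxazole: 1 μg/mL is in 0.5–1 μg/mL ⇒ intermediate
Intermediate: 3

3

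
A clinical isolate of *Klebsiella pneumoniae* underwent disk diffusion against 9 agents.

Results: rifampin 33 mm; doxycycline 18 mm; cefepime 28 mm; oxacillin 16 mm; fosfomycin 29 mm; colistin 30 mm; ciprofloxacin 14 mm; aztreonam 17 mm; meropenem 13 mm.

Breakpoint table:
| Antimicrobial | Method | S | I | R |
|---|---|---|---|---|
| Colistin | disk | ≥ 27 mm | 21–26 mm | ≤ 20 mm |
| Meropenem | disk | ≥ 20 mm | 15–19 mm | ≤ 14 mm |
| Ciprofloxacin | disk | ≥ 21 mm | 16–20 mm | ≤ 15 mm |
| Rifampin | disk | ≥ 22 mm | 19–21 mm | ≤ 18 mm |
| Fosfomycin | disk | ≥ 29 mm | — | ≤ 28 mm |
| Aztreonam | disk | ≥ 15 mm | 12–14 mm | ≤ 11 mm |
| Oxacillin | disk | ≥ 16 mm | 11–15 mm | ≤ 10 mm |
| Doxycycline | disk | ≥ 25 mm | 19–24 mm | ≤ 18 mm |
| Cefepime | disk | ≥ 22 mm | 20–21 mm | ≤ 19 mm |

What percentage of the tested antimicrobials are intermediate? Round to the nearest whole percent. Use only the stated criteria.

0%

Rifampin (33 mm) ≥ 22 mm ⇒ Susceptible
Doxycycline (18 mm) ≤ 18 mm ⇒ resistant
Cefepime (28 mm) ≥ 22 mm ⇒ Susceptible
Oxacillin (16 mm) ≥ 16 mm — susceptible
Fosfomycin (29 mm) ≥ 29 mm — Susceptible
Colistin 30 mm: ≥ 27 mm — S
Ciprofloxacin: 14 mm is ≤ 15 mm ⇒ R
Aztreonam 17 mm: ≥ 15 mm ⇒ susceptible
Meropenem (13 mm) ≤ 14 mm → resistant
Intermediate: 0/9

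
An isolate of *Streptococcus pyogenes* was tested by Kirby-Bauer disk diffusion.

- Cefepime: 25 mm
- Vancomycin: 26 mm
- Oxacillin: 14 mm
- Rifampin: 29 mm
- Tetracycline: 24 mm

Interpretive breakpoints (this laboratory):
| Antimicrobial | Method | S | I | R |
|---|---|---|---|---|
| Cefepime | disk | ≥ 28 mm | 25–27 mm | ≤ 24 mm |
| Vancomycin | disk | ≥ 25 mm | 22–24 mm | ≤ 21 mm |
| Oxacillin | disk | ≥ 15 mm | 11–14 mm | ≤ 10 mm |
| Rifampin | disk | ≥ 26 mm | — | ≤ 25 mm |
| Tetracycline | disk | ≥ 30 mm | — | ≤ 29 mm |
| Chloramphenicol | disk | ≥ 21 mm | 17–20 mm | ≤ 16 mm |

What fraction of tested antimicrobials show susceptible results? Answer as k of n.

Cefepime: 25 mm is in 25–27 mm — intermediate
Vancomycin (26 mm) ≥ 25 mm — S
Oxacillin: 14 mm is in 11–14 mm ⇒ I
Rifampin (29 mm) ≥ 26 mm ⇒ susceptible
Tetracycline (24 mm) ≤ 29 mm → resistant
Susceptible: 2/5

2 of 5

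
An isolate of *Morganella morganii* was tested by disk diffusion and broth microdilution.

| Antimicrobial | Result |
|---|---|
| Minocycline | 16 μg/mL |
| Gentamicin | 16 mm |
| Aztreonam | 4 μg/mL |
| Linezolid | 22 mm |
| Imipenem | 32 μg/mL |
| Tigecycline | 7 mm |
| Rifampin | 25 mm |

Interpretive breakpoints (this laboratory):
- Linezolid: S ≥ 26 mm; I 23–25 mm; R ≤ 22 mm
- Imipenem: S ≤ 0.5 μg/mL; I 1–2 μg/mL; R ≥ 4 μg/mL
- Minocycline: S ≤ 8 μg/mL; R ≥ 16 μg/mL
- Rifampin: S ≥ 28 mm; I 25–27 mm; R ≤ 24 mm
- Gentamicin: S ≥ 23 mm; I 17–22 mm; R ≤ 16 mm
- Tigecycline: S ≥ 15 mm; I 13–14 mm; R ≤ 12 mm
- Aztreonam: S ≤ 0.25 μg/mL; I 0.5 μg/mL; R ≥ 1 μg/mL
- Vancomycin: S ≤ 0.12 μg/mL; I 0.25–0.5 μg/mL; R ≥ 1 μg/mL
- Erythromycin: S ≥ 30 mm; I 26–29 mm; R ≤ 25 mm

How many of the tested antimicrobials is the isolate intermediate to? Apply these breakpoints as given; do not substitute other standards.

Minocycline (16 μg/mL) ≥ 16 μg/mL → Resistant
Gentamicin 16 mm: ≤ 16 mm — R
Aztreonam 4 μg/mL: ≥ 1 μg/mL — resistant
Linezolid 22 mm: ≤ 22 mm ⇒ resistant
Imipenem (32 μg/mL) ≥ 4 μg/mL ⇒ R
Tigecycline 7 mm: ≤ 12 mm → R
Rifampin: 25 mm is in 25–27 mm → I
Intermediate: 1

1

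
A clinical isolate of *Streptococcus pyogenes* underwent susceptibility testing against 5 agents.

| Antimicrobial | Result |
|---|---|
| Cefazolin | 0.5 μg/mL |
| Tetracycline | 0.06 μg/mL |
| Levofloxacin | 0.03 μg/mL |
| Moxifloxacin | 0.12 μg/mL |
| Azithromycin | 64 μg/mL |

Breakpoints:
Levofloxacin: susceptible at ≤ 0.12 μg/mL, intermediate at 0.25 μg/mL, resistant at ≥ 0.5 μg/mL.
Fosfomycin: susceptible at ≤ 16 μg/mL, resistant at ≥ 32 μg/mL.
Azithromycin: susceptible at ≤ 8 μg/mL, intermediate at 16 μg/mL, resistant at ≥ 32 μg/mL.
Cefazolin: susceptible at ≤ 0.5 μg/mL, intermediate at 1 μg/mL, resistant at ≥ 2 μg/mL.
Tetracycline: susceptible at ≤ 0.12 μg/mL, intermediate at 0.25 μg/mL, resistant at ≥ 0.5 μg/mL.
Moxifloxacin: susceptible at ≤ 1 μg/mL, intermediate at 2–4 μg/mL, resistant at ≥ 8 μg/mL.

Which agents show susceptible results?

cefazolin, tetracycline, levofloxacin, moxifloxacin

Cefazolin: 0.5 μg/mL is ≤ 0.5 μg/mL — S
Tetracycline (0.06 μg/mL) ≤ 0.12 μg/mL → susceptible
Levofloxacin: 0.03 μg/mL is ≤ 0.12 μg/mL ⇒ susceptible
Moxifloxacin: 0.12 μg/mL is ≤ 1 μg/mL → susceptible
Azithromycin (64 μg/mL) ≥ 32 μg/mL → Resistant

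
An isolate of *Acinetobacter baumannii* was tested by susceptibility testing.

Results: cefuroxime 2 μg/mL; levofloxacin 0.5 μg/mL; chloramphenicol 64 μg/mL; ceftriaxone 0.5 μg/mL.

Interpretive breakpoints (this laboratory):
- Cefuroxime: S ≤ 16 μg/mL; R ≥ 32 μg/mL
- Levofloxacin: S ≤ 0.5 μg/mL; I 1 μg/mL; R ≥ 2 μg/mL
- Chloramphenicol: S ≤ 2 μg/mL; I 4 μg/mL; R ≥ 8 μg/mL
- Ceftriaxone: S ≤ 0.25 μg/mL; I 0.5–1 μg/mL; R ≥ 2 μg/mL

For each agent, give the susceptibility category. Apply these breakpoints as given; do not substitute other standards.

S, S, R, I

Cefuroxime 2 μg/mL: ≤ 16 μg/mL — S
Levofloxacin (0.5 μg/mL) ≤ 0.5 μg/mL — susceptible
Chloramphenicol: 64 μg/mL is ≥ 8 μg/mL → resistant
Ceftriaxone: 0.5 μg/mL is in 0.5–1 μg/mL — I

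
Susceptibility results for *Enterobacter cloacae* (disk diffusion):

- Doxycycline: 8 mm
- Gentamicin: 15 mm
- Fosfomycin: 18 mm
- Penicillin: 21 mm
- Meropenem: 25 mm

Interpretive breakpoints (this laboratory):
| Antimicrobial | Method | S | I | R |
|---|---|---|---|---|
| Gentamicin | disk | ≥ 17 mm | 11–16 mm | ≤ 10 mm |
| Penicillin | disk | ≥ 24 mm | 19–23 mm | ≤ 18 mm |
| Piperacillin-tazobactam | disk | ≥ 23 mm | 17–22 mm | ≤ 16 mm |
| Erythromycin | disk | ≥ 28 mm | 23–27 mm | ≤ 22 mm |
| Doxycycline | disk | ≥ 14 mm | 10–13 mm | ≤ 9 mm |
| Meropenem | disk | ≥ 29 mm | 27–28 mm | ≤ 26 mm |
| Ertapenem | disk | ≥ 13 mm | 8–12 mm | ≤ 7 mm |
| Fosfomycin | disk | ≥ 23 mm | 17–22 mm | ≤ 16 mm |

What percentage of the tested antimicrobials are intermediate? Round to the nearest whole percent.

Doxycycline (8 mm) ≤ 9 mm ⇒ resistant
Gentamicin: 15 mm is in 11–16 mm → Intermediate
Fosfomycin: 18 mm is in 17–22 mm ⇒ intermediate
Penicillin: 21 mm is in 19–23 mm — intermediate
Meropenem (25 mm) ≤ 26 mm — Resistant
Intermediate: 3/5

60%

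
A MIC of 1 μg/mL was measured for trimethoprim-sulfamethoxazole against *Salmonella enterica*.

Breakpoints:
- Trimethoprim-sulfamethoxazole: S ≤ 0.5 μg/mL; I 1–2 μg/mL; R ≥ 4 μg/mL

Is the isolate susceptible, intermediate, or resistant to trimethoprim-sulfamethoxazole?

Trimethoprim-sulfamethoxazole 1 μg/mL: in 1–2 μg/mL — intermediate

I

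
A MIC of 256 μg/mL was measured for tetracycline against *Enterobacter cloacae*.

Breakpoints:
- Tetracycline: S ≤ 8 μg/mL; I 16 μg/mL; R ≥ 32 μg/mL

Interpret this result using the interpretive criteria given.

Tetracycline: 256 μg/mL is ≥ 32 μg/mL → Resistant

Resistant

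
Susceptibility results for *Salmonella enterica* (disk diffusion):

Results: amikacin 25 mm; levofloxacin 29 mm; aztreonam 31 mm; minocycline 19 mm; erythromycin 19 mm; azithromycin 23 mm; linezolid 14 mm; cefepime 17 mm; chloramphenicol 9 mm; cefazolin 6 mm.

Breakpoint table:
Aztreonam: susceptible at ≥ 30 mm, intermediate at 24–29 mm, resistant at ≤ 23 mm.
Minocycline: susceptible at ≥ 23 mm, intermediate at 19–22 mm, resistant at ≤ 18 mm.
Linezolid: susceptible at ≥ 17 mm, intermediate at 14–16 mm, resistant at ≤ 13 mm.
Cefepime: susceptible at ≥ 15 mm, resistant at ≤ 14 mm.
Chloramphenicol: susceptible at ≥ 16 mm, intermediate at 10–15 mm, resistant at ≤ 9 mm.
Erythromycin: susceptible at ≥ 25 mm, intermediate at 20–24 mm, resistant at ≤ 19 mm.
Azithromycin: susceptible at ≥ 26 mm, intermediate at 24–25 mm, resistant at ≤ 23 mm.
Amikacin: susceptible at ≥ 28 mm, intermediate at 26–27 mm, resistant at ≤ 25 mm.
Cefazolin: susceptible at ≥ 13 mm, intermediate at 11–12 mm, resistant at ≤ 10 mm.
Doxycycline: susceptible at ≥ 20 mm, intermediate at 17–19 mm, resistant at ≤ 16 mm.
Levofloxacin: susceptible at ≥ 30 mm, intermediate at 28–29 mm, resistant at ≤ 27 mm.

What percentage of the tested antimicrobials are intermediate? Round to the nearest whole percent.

Amikacin (25 mm) ≤ 25 mm → R
Levofloxacin: 29 mm is in 28–29 mm → Intermediate
Aztreonam (31 mm) ≥ 30 mm — Susceptible
Minocycline: 19 mm is in 19–22 mm — intermediate
Erythromycin: 19 mm is ≤ 19 mm → Resistant
Azithromycin 23 mm: ≤ 23 mm — Resistant
Linezolid: 14 mm is in 14–16 mm → I
Cefepime (17 mm) ≥ 15 mm ⇒ Susceptible
Chloramphenicol 9 mm: ≤ 9 mm ⇒ Resistant
Cefazolin: 6 mm is ≤ 10 mm — R
Intermediate: 3/10

30%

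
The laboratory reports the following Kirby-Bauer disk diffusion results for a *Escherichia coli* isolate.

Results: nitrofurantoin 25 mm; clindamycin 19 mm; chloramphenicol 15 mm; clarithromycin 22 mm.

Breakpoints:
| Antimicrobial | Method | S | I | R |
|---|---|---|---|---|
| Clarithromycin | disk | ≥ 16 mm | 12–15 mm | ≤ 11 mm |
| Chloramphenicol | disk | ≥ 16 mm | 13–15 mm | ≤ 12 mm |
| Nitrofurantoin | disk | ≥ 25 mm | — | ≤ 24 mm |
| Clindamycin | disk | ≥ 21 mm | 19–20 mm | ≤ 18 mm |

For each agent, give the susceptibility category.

S, I, I, S

Nitrofurantoin (25 mm) ≥ 25 mm ⇒ Susceptible
Clindamycin: 19 mm is in 19–20 mm — I
Chloramphenicol: 15 mm is in 13–15 mm — intermediate
Clarithromycin (22 mm) ≥ 16 mm ⇒ susceptible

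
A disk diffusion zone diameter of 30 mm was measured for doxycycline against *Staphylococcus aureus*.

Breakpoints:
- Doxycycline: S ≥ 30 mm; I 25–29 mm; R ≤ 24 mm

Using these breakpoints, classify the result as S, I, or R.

S

Doxycycline 30 mm: ≥ 30 mm ⇒ susceptible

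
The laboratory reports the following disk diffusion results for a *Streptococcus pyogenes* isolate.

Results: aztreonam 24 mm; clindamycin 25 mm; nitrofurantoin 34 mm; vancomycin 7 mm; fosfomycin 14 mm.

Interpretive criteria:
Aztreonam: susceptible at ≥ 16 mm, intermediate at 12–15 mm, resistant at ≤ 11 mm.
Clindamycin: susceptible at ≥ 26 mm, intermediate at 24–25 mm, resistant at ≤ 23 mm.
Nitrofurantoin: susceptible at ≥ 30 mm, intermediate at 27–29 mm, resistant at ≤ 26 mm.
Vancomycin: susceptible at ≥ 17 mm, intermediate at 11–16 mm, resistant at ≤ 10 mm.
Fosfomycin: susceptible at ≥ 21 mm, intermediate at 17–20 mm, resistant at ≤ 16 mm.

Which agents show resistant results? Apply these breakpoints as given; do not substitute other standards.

vancomycin, fosfomycin

Aztreonam (24 mm) ≥ 16 mm ⇒ S
Clindamycin (25 mm) in 24–25 mm → I
Nitrofurantoin (34 mm) ≥ 30 mm — Susceptible
Vancomycin (7 mm) ≤ 10 mm — R
Fosfomycin 14 mm: ≤ 16 mm — resistant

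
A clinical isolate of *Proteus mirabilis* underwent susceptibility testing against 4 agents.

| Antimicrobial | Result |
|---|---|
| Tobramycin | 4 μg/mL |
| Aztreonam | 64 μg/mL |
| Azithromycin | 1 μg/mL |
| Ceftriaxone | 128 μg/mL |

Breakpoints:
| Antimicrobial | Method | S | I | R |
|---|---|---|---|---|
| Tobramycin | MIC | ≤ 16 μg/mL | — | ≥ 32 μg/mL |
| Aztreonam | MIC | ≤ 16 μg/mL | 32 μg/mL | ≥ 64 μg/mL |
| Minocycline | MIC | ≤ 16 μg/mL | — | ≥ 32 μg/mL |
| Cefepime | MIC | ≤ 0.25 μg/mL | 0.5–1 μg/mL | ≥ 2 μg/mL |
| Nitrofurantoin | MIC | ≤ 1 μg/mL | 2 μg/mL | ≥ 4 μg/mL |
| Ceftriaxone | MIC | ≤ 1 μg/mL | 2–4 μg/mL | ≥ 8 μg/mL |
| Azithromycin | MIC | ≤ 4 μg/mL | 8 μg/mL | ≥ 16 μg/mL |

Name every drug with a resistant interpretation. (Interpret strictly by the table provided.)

Tobramycin: 4 μg/mL is ≤ 16 μg/mL → susceptible
Aztreonam (64 μg/mL) ≥ 64 μg/mL → resistant
Azithromycin (1 μg/mL) ≤ 4 μg/mL — susceptible
Ceftriaxone 128 μg/mL: ≥ 8 μg/mL → Resistant

aztreonam, ceftriaxone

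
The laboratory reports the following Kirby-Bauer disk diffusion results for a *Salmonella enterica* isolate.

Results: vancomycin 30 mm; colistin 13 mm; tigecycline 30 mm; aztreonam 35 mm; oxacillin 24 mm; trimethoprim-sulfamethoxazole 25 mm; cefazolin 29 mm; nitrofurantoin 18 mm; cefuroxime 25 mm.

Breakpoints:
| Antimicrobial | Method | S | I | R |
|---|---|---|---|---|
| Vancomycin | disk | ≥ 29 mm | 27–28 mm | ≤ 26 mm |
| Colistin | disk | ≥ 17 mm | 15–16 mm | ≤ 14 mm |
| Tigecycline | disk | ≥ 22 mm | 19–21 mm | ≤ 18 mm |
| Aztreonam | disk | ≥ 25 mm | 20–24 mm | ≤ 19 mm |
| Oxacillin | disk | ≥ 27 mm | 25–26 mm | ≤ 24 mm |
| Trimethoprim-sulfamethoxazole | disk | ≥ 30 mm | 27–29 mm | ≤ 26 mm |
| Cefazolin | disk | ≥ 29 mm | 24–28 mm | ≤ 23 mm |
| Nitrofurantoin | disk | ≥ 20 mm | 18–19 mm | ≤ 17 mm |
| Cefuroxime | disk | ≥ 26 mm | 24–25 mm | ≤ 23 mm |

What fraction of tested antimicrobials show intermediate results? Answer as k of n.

2 of 9

Vancomycin 30 mm: ≥ 29 mm → susceptible
Colistin: 13 mm is ≤ 14 mm → Resistant
Tigecycline: 30 mm is ≥ 22 mm — S
Aztreonam: 35 mm is ≥ 25 mm — Susceptible
Oxacillin (24 mm) ≤ 24 mm ⇒ Resistant
Trimethoprim-sulfamethoxazole (25 mm) ≤ 26 mm — resistant
Cefazolin (29 mm) ≥ 29 mm ⇒ S
Nitrofurantoin (18 mm) in 18–19 mm — Intermediate
Cefuroxime: 25 mm is in 24–25 mm ⇒ I
Intermediate: 2/9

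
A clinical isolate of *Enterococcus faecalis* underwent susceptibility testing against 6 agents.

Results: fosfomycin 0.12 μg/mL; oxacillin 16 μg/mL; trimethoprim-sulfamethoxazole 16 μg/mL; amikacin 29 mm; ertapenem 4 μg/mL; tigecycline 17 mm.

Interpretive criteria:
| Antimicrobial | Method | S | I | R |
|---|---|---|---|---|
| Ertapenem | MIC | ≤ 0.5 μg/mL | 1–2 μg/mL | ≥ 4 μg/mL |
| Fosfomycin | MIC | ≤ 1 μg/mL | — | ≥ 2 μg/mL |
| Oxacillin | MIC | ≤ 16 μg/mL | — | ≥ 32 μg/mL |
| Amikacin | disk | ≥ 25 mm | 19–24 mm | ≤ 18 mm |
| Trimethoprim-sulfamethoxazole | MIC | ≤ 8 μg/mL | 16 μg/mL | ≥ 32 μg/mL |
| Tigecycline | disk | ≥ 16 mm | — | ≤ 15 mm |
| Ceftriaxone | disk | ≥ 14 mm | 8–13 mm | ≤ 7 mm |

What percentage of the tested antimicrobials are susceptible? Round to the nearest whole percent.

67%

Fosfomycin: 0.12 μg/mL is ≤ 1 μg/mL ⇒ susceptible
Oxacillin 16 μg/mL: ≤ 16 μg/mL ⇒ Susceptible
Trimethoprim-sulfamethoxazole: 16 μg/mL is = 16 μg/mL — intermediate
Amikacin 29 mm: ≥ 25 mm — Susceptible
Ertapenem: 4 μg/mL is ≥ 4 μg/mL — resistant
Tigecycline: 17 mm is ≥ 16 mm — S
Susceptible: 4/6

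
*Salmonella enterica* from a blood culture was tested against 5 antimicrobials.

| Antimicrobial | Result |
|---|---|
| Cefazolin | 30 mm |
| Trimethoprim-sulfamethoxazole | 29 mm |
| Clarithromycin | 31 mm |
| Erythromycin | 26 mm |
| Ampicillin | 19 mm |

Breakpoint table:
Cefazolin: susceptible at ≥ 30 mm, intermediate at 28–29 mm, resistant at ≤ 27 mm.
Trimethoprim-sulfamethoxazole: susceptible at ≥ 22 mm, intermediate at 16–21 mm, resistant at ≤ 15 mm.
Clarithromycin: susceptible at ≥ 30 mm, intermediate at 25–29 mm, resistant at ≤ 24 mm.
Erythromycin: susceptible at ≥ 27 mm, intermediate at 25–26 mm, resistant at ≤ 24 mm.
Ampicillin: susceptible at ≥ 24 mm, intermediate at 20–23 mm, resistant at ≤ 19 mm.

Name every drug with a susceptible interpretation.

cefazolin, trimethoprim-sulfamethoxazole, clarithromycin

Cefazolin 30 mm: ≥ 30 mm — Susceptible
Trimethoprim-sulfamethoxazole (29 mm) ≥ 22 mm ⇒ S
Clarithromycin 31 mm: ≥ 30 mm ⇒ susceptible
Erythromycin 26 mm: in 25–26 mm ⇒ intermediate
Ampicillin: 19 mm is ≤ 19 mm ⇒ R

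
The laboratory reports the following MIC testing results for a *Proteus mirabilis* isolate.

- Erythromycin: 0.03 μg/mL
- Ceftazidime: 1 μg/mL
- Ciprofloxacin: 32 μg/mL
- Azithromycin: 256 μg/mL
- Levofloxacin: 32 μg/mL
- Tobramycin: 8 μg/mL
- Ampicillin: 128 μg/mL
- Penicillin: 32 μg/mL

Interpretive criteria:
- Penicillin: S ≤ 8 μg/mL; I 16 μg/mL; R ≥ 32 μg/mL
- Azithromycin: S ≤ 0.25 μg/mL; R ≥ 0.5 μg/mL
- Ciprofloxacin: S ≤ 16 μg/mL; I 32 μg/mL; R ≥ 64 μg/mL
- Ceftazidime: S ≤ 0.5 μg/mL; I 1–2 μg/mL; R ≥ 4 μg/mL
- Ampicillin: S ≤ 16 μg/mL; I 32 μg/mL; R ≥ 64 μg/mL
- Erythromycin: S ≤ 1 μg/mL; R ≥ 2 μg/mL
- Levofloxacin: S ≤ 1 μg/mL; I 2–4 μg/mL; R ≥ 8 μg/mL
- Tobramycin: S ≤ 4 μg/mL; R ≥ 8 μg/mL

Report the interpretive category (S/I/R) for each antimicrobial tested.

S, I, I, R, R, R, R, R

Erythromycin 0.03 μg/mL: ≤ 1 μg/mL → S
Ceftazidime: 1 μg/mL is in 1–2 μg/mL — I
Ciprofloxacin 32 μg/mL: = 32 μg/mL ⇒ Intermediate
Azithromycin: 256 μg/mL is ≥ 0.5 μg/mL — resistant
Levofloxacin (32 μg/mL) ≥ 8 μg/mL ⇒ R
Tobramycin: 8 μg/mL is ≥ 8 μg/mL — Resistant
Ampicillin (128 μg/mL) ≥ 64 μg/mL ⇒ resistant
Penicillin (32 μg/mL) ≥ 32 μg/mL → R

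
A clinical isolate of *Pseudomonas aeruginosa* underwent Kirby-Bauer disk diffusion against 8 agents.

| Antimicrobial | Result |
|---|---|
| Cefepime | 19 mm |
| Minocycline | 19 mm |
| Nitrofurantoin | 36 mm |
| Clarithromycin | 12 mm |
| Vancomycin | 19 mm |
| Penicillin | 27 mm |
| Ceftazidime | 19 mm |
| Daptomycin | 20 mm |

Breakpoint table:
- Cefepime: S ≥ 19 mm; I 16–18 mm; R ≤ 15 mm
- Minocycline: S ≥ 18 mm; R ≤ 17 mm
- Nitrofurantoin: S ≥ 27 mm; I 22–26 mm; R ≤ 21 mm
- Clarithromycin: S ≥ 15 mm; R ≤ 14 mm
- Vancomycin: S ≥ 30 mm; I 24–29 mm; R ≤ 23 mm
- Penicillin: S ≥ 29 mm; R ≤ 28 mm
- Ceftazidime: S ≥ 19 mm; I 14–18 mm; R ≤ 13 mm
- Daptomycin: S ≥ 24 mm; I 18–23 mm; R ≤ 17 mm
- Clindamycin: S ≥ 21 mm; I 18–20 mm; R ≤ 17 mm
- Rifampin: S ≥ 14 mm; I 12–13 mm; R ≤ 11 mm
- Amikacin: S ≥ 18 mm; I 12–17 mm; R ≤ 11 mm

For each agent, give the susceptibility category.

S, S, S, R, R, R, S, I

Cefepime 19 mm: ≥ 19 mm — Susceptible
Minocycline (19 mm) ≥ 18 mm → Susceptible
Nitrofurantoin: 36 mm is ≥ 27 mm — Susceptible
Clarithromycin: 12 mm is ≤ 14 mm — resistant
Vancomycin 19 mm: ≤ 23 mm → R
Penicillin: 27 mm is ≤ 28 mm ⇒ Resistant
Ceftazidime: 19 mm is ≥ 19 mm — Susceptible
Daptomycin 20 mm: in 18–23 mm ⇒ I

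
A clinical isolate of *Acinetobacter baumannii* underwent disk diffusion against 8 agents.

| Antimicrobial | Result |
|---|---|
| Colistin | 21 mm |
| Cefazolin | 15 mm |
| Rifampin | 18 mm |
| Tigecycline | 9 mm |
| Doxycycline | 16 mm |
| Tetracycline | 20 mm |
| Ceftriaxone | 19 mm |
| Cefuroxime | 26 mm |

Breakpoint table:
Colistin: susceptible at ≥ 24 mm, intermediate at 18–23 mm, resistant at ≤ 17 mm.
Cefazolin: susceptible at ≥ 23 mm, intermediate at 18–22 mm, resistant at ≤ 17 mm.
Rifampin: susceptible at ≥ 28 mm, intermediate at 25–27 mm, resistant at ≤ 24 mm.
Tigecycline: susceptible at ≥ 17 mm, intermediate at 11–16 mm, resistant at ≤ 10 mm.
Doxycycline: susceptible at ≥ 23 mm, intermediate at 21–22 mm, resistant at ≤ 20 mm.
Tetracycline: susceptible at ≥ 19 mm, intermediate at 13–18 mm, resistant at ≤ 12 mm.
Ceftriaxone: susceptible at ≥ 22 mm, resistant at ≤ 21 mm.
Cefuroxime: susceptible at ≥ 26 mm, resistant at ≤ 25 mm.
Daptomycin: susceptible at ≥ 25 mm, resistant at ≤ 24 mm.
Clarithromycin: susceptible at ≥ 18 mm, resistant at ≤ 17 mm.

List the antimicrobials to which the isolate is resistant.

Colistin: 21 mm is in 18–23 mm — intermediate
Cefazolin (15 mm) ≤ 17 mm — R
Rifampin 18 mm: ≤ 24 mm → resistant
Tigecycline 9 mm: ≤ 10 mm → resistant
Doxycycline 16 mm: ≤ 20 mm — Resistant
Tetracycline: 20 mm is ≥ 19 mm — Susceptible
Ceftriaxone 19 mm: ≤ 21 mm — R
Cefuroxime (26 mm) ≥ 26 mm → susceptible

cefazolin, rifampin, tigecycline, doxycycline, ceftriaxone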